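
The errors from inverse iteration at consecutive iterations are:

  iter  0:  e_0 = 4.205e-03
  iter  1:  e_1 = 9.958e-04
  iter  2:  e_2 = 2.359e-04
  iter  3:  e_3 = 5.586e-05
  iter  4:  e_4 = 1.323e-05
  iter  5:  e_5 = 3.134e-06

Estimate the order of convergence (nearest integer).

Consecutive ratios: e_5/e_4 = 3.134e-06/1.323e-05 = 0.236886, e_4/e_3 = 1.323e-05/5.586e-05 = 0.236842.
p ≈ ln(0.236886)/ln(0.236842) = -1.4402/-1.4404 ≈ 1.00.
So the convergence is linear (order 1).

1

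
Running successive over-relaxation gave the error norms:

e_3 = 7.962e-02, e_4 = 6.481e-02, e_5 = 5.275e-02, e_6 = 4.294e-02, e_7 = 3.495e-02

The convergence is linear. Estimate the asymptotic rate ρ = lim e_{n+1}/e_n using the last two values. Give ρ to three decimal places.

ρ ≈ e_7/e_6 = 3.495e-02/4.294e-02 = 0.81393

0.814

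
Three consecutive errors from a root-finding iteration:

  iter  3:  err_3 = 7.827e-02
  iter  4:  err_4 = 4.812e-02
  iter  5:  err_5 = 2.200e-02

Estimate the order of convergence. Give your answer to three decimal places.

1.609

p ≈ ln(err_5/err_4) / ln(err_4/err_3)
  = ln(2.200e-02/4.812e-02) / ln(4.812e-02/7.827e-02)
  = ln(0.45719) / ln(0.614795)
  = -0.782656 / -0.486466 ≈ 1.608861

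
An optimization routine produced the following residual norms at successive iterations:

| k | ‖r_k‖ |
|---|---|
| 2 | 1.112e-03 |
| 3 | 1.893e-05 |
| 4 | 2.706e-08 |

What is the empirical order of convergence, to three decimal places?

p ≈ ln(‖r_4‖/‖r_3‖) / ln(‖r_3‖/‖r_2‖)
  = ln(2.706e-08/1.893e-05) / ln(1.893e-05/1.112e-03)
  = ln(0.00142948) / ln(0.0170234)
  = -6.550445 / -4.073166 ≈ 1.608195

1.608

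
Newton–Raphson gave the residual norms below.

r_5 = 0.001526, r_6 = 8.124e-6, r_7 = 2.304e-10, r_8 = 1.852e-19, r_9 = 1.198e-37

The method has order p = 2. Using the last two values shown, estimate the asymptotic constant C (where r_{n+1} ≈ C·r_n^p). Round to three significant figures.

3.49

C ≈ r_9 / r_8^2
  = 1.198e-37 / (1.852e-19)^2
  = 1.198e-37 / 3.4299e-38 ≈ 3.4928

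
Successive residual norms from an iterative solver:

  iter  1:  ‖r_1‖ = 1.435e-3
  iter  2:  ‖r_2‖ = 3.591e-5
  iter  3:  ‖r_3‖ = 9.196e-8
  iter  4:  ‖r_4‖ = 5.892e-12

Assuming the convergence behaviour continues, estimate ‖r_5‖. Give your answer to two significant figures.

First estimate the order: p ≈ ln(‖r_4‖/‖r_3‖) / ln(‖r_3‖/‖r_2‖) = ln(5.892e-12/9.196e-8)/ln(9.196e-8/3.591e-5) = ln(6.40713e-05)/ln(0.00256085) ≈ 1.6180.
Then ‖r_5‖ ≈ ‖r_4‖·(‖r_4‖/‖r_3‖)^p = 5.892e-12·(6.40713e-05)^1.6180 = 5.892e-12·1.64128e-07 ≈ 9.67e-19.

9.7e-19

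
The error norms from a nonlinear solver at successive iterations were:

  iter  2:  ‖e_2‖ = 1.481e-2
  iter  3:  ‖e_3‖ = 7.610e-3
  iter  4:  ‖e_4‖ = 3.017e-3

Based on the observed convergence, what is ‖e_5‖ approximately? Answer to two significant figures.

8.3e-4

First estimate the order: p ≈ ln(‖e_4‖/‖e_3‖) / ln(‖e_3‖/‖e_2‖) = ln(3.017e-3/7.610e-3)/ln(7.610e-3/1.481e-2) = ln(0.396452)/ln(0.513842) ≈ 1.3895.
Then ‖e_5‖ ≈ ‖e_4‖·(‖e_4‖/‖e_3‖)^p = 3.017e-3·(0.396452)^1.3895 = 3.017e-3·0.276494 ≈ 0.0008342.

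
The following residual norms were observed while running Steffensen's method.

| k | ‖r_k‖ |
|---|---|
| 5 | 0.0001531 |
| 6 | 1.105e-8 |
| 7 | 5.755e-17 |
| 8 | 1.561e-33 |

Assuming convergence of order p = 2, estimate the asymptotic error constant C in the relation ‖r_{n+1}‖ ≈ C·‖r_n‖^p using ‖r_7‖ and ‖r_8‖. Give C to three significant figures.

C ≈ ‖r_8‖ / ‖r_7‖^2
  = 1.561e-33 / (5.755e-17)^2
  = 1.561e-33 / 3.312e-33 ≈ 0.47132

0.471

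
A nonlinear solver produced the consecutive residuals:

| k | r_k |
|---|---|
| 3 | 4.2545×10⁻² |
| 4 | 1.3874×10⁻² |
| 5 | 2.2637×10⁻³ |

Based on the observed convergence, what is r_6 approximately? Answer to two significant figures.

First estimate the order: p ≈ ln(r_5/r_4) / ln(r_4/r_3) = ln(2.2637×10⁻³/1.3874×10⁻²)/ln(1.3874×10⁻²/4.2545×10⁻²) = ln(0.163161)/ln(0.326102) ≈ 1.6180.
Then r_6 ≈ r_5·(r_5/r_4)^p = 2.2637×10⁻³·(0.163161)^1.6180 = 2.2637×10⁻³·0.0532125 ≈ 0.0001205.

1.2e-4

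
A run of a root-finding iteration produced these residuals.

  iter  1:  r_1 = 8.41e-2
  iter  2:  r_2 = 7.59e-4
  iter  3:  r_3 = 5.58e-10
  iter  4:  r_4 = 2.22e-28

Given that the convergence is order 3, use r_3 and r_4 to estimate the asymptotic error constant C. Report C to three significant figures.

C ≈ r_4 / r_3^3
  = 2.22e-28 / (5.58e-10)^3
  = 2.22e-28 / 1.73741e-28 ≈ 1.2778

1.28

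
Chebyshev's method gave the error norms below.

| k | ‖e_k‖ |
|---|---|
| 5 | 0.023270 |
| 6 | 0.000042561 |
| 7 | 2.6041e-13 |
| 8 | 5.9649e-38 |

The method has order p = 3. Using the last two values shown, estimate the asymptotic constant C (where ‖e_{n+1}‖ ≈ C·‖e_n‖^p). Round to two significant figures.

3.4

C ≈ ‖e_8‖ / ‖e_7‖^3
  = 5.9649e-38 / (2.6041e-13)^3
  = 5.9649e-38 / 1.76593e-38 ≈ 3.3778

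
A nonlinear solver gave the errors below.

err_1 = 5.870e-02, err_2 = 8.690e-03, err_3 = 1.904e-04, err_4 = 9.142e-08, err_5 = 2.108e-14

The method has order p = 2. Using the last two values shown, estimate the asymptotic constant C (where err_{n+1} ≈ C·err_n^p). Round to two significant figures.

C ≈ err_5 / err_4^2
  = 2.108e-14 / (9.142e-08)^2
  = 2.108e-14 / 8.35762e-15 ≈ 2.5223

2.5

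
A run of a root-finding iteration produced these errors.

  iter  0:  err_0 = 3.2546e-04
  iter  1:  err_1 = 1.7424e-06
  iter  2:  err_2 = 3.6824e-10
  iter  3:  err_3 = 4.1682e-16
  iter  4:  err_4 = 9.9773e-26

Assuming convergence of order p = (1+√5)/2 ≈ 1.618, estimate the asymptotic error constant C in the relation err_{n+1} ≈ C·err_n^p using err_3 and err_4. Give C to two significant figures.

C ≈ err_4 / err_3^1.618
  = 9.9773e-26 / (4.1682e-16)^1.618
  = 9.9773e-26 / 1.3034e-25 ≈ 0.76548

0.77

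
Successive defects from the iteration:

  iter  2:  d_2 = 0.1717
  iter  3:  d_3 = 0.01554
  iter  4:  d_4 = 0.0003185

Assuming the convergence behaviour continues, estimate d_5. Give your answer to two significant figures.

5.9e-7

First estimate the order: p ≈ ln(d_4/d_3) / ln(d_3/d_2) = ln(0.0003185/0.01554)/ln(0.01554/0.1717) = ln(0.0204955)/ln(0.0905067) ≈ 1.6182.
Then d_5 ≈ d_4·(d_4/d_3)^p = 0.0003185·(0.0204955)^1.6182 = 0.0003185·0.00185322 ≈ 5.903e-07.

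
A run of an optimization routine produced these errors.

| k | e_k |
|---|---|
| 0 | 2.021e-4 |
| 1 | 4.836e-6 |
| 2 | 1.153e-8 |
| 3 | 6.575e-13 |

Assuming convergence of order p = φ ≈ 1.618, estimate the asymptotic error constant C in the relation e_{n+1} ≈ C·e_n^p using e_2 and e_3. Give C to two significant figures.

C ≈ e_3 / e_2^1.618
  = 6.575e-13 / (1.153e-8)^1.618
  = 6.575e-13 / 1.43232e-13 ≈ 4.5905

4.6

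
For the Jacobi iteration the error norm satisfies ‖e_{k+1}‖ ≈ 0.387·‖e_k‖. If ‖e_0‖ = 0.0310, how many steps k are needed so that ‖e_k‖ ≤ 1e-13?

After k steps, ‖e_k‖ ≈ 0.0310·0.387^k.
Need 0.387^k ≤ 1e-13/0.0310 = 3.22581e-12.
k ≥ ln(3.22581e-12)/ln(0.387) = -26.4598/-0.94933 = 27.872.
Smallest integer k = 28.

28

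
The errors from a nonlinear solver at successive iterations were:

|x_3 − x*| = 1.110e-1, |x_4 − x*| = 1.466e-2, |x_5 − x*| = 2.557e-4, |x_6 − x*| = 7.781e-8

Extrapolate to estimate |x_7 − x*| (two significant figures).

First estimate the order: p ≈ ln(|x_6 − x*|/|x_5 − x*|) / ln(|x_5 − x*|/|x_4 − x*|) = ln(7.781e-8/2.557e-4)/ln(2.557e-4/1.466e-2) = ln(0.000304302)/ln(0.017442) ≈ 1.9999.
Then |x_7 − x*| ≈ |x_6 − x*|·(|x_6 − x*|/|x_5 − x*|)^p = 7.781e-8·(0.000304302)^1.9999 = 7.781e-8·9.26747e-08 ≈ 7.211e-15.

7.2e-15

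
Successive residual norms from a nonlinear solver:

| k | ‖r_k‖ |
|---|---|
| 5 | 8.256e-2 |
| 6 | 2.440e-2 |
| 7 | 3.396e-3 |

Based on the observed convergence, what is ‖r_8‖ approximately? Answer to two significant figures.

1.4e-4

First estimate the order: p ≈ ln(‖r_7‖/‖r_6‖) / ln(‖r_6‖/‖r_5‖) = ln(3.396e-3/2.440e-2)/ln(2.440e-2/8.256e-2) = ln(0.13918)/ln(0.295543) ≈ 1.6178.
Then ‖r_8‖ ≈ ‖r_7‖·(‖r_7‖/‖r_6‖)^p = 3.396e-3·(0.13918)^1.6178 = 3.396e-3·0.0411603 ≈ 0.0001398.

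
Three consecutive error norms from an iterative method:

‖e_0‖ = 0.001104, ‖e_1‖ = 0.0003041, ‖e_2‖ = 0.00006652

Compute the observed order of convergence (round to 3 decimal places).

1.179

p ≈ ln(‖e_2‖/‖e_1‖) / ln(‖e_1‖/‖e_0‖)
  = ln(0.00006652/0.0003041) / ln(0.0003041/0.001104)
  = ln(0.218744) / ln(0.275453)
  = -1.519853 / -1.289338 ≈ 1.178786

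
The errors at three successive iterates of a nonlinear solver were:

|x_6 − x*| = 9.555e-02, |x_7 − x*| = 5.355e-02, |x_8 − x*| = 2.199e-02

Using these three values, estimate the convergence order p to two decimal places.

p ≈ ln(|x_8 − x*|/|x_7 − x*|) / ln(|x_7 − x*|/|x_6 − x*|)
  = ln(2.199e-02/5.355e-02) / ln(5.355e-02/9.555e-02)
  = ln(0.410644) / ln(0.56044)
  = -0.89003 / -0.57903 ≈ 1.53711

1.54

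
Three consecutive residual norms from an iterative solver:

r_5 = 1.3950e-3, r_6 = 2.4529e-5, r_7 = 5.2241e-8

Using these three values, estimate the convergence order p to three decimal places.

1.522

p ≈ ln(r_7/r_6) / ln(r_6/r_5)
  = ln(5.2241e-8/2.4529e-5) / ln(2.4529e-5/1.3950e-3)
  = ln(0.00212976) / ln(0.0175835)
  = -6.151746 / -4.040794 ≈ 1.522410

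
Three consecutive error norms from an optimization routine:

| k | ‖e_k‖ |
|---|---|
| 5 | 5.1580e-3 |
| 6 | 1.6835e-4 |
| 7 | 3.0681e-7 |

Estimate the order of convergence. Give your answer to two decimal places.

1.84

p ≈ ln(‖e_7‖/‖e_6‖) / ln(‖e_6‖/‖e_5‖)
  = ln(3.0681e-7/1.6835e-4) / ln(1.6835e-4/5.1580e-3)
  = ln(0.00182245) / ln(0.0326386)
  = -6.30757 / -3.42226 ≈ 1.84310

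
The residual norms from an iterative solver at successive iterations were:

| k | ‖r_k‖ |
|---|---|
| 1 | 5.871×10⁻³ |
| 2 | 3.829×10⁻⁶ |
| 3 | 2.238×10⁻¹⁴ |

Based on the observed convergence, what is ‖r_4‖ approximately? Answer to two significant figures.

1.2e-35

First estimate the order: p ≈ ln(‖r_3‖/‖r_2‖) / ln(‖r_2‖/‖r_1‖) = ln(2.238×10⁻¹⁴/3.829×10⁻⁶)/ln(3.829×10⁻⁶/5.871×10⁻³) = ln(5.84487e-09)/ln(0.000652189) ≈ 2.5845.
Then ‖r_4‖ ≈ ‖r_3‖·(‖r_3‖/‖r_2‖)^p = 2.238×10⁻¹⁴·(5.84487e-09)^2.5845 = 2.238×10⁻¹⁴·5.26295e-22 ≈ 1.178e-35.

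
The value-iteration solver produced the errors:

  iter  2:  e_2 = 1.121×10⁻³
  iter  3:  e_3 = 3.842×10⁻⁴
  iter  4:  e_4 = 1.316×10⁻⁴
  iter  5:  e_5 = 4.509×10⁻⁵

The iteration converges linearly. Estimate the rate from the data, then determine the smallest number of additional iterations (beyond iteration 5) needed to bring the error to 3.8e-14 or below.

20

Rate ρ ≈ e_5/e_4 = 4.509×10⁻⁵/1.316×10⁻⁴ = 0.3426.
After j more steps, e_{5+j} ≈ 4.509×10⁻⁵·ρ^j; need ρ^j ≤ 3.8e-14/4.509×10⁻⁵ = 8.42759e-10.
j ≥ ln(8.42759e-10)/ln(0.3426) = -20.8943/-1.07119 = 19.506.
So 20 more iterations are needed.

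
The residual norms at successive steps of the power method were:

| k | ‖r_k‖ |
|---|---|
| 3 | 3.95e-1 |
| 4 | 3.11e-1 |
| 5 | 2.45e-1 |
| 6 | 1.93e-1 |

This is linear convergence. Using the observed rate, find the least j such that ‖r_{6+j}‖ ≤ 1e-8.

71

Rate ρ ≈ ‖r_6‖/‖r_5‖ = 1.93e-1/2.45e-1 = 0.7878.
After j more steps, ‖r_{6+j}‖ ≈ 1.93e-1·ρ^j; need ρ^j ≤ 1e-8/1.93e-1 = 5.18135e-08.
j ≥ ln(5.18135e-08)/ln(0.7878) = -16.7756/-0.23851 = 70.335.
So 71 more iterations are needed.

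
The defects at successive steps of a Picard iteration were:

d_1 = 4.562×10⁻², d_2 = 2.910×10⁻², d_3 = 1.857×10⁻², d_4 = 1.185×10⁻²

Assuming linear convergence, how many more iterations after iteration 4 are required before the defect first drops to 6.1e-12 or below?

Rate ρ ≈ d_4/d_3 = 1.185×10⁻²/1.857×10⁻² = 0.6381.
After j more steps, d_{4+j} ≈ 1.185×10⁻²·ρ^j; need ρ^j ≤ 6.1e-12/1.185×10⁻² = 5.14768e-10.
j ≥ ln(5.14768e-10)/ln(0.6381) = -21.3873/-0.44926 = 47.606.
So 48 more iterations are needed.

48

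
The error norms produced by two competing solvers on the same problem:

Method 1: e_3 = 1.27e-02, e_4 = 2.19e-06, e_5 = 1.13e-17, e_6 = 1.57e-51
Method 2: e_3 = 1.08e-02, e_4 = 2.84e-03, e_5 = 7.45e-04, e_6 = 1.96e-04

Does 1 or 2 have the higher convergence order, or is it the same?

1

Method 1: p ≈ ln(1.57e-51/1.13e-17)/ln(1.13e-17/2.19e-06) ≈ 3.00.
Method 2: p ≈ ln(1.96e-04/7.45e-04)/ln(7.45e-04/2.84e-03) ≈ 1.00.
Method 1 has the higher order (≈3.0 vs ≈1.0).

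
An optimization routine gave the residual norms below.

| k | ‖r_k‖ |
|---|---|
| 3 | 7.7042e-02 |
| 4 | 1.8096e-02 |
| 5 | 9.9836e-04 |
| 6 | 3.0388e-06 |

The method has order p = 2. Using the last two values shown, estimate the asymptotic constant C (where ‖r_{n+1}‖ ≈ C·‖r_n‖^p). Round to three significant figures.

3.05

C ≈ ‖r_6‖ / ‖r_5‖^2
  = 3.0388e-06 / (9.9836e-04)^2
  = 3.0388e-06 / 9.96723e-07 ≈ 3.0488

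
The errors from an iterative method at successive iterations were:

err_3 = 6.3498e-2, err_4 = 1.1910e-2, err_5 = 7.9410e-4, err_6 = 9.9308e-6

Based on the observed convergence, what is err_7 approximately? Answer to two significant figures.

8.3e-9

First estimate the order: p ≈ ln(err_6/err_5) / ln(err_5/err_4) = ln(9.9308e-6/7.9410e-4)/ln(7.9410e-4/1.1910e-2) = ln(0.0125057)/ln(0.0666751) ≈ 1.6181.
Then err_7 ≈ err_6·(err_6/err_5)^p = 9.9308e-6·(0.0125057)^1.6181 = 9.9308e-6·0.000833548 ≈ 8.278e-09.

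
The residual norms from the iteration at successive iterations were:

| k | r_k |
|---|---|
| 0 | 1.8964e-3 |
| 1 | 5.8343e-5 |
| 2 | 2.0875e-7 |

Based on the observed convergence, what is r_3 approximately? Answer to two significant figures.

First estimate the order: p ≈ ln(r_2/r_1) / ln(r_1/r_0) = ln(2.0875e-7/5.8343e-5)/ln(5.8343e-5/1.8964e-3) = ln(0.00357798)/ln(0.0307651) ≈ 1.6180.
Then r_3 ≈ r_2·(r_2/r_1)^p = 2.0875e-7·(0.00357798)^1.6180 = 2.0875e-7·0.0001101 ≈ 2.298e-11.

2.3e-11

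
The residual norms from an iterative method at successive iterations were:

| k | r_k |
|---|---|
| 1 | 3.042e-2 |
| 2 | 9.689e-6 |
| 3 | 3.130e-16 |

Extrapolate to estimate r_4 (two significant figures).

First estimate the order: p ≈ ln(r_3/r_2) / ln(r_2/r_1) = ln(3.130e-16/9.689e-6)/ln(9.689e-6/3.042e-2) = ln(3.23047e-11)/ln(0.000318508) ≈ 3.0000.
Then r_4 ≈ r_3·(r_3/r_2)^p = 3.130e-16·(3.23047e-11)^3.0000 = 3.130e-16·3.3713e-32 ≈ 1.055e-47.

1.1e-47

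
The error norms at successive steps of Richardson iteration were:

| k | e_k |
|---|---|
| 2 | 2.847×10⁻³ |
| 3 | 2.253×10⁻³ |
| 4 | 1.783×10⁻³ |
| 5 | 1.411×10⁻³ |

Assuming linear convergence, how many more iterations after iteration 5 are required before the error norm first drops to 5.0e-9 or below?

54

Rate ρ ≈ e_5/e_4 = 1.411×10⁻³/1.783×10⁻³ = 0.7914.
After j more steps, e_{5+j} ≈ 1.411×10⁻³·ρ^j; need ρ^j ≤ 5.0e-9/1.411×10⁻³ = 3.54359e-06.
j ≥ ln(3.54359e-06)/ln(0.7914) = -12.5504/-0.23395 = 53.646.
So 54 more iterations are needed.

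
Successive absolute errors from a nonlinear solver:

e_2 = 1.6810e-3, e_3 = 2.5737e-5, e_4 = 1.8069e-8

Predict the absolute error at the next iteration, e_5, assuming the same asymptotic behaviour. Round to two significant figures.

6.0e-14

First estimate the order: p ≈ ln(e_4/e_3) / ln(e_3/e_2) = ln(1.8069e-8/2.5737e-5)/ln(2.5737e-5/1.6810e-3) = ln(0.000702063)/ln(0.0153105) ≈ 1.7375.
Then e_5 ≈ e_4·(e_4/e_3)^p = 1.8069e-8·(0.000702063)^1.7375 = 1.8069e-8·3.31572e-06 ≈ 5.991e-14.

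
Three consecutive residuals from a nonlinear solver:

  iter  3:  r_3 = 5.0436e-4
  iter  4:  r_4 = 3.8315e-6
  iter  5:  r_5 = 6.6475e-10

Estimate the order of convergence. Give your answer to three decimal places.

1.774

p ≈ ln(r_5/r_4) / ln(r_4/r_3)
  = ln(6.6475e-10/3.8315e-6) / ln(3.8315e-6/5.0436e-4)
  = ln(0.000173496) / ln(0.00759676)
  = -8.659356 / -4.880033 ≈ 1.774446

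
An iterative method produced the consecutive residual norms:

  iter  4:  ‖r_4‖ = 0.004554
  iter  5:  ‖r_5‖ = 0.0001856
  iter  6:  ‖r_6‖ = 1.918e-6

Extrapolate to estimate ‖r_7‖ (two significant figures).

2.8e-9

First estimate the order: p ≈ ln(‖r_6‖/‖r_5‖) / ln(‖r_5‖/‖r_4‖) = ln(1.918e-6/0.0001856)/ln(0.0001856/0.004554) = ln(0.0103341)/ln(0.0407554) ≈ 1.4288.
Then ‖r_7‖ ≈ ‖r_6‖·(‖r_6‖/‖r_5‖)^p = 1.918e-6·(0.0103341)^1.4288 = 1.918e-6·0.00145476 ≈ 2.79e-09.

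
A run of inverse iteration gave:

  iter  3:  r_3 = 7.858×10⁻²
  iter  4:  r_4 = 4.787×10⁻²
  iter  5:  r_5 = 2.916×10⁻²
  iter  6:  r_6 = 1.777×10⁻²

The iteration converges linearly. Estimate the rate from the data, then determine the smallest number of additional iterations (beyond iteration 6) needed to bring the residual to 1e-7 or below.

Rate ρ ≈ r_6/r_5 = 1.777×10⁻²/2.916×10⁻² = 0.6094.
After j more steps, r_{6+j} ≈ 1.777×10⁻²·ρ^j; need ρ^j ≤ 1e-7/1.777×10⁻² = 5.62746e-06.
j ≥ ln(5.62746e-06)/ln(0.6094) = -12.0879/-0.49528 = 24.406.
So 25 more iterations are needed.

25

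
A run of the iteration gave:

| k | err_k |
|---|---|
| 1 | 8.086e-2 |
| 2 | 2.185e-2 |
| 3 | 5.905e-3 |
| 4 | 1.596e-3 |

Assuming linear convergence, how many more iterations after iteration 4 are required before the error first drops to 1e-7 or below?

Rate ρ ≈ err_4/err_3 = 1.596e-3/5.905e-3 = 0.2703.
After j more steps, err_{4+j} ≈ 1.596e-3·ρ^j; need ρ^j ≤ 1e-7/1.596e-3 = 6.26566e-05.
j ≥ ln(6.26566e-05)/ln(0.2703) = -9.6778/-1.30822 = 7.398.
So 8 more iterations are needed.

8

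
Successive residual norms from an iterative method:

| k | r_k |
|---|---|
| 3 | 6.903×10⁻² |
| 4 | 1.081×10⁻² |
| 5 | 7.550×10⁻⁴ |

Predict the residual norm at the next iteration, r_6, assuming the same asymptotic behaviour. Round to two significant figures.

1.7e-5

First estimate the order: p ≈ ln(r_5/r_4) / ln(r_4/r_3) = ln(7.550×10⁻⁴/1.081×10⁻²)/ln(1.081×10⁻²/6.903×10⁻²) = ln(0.0698427)/ln(0.156599) ≈ 1.4355.
Then r_6 ≈ r_5·(r_5/r_4)^p = 7.550×10⁻⁴·(0.0698427)^1.4355 = 7.550×10⁻⁴·0.0219147 ≈ 1.655e-05.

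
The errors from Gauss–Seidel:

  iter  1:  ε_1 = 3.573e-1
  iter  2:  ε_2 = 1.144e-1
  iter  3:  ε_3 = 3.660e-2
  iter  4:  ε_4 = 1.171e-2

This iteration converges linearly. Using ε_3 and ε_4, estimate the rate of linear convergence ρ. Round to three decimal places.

ρ ≈ ε_4/ε_3 = 1.171e-2/3.660e-2 = 0.31995

0.320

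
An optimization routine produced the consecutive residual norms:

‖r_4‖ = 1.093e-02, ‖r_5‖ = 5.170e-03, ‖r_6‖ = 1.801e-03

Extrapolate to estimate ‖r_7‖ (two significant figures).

4.1e-4

First estimate the order: p ≈ ln(‖r_6‖/‖r_5‖) / ln(‖r_5‖/‖r_4‖) = ln(1.801e-03/5.170e-03)/ln(5.170e-03/1.093e-02) = ln(0.348356)/ln(0.47301) ≈ 1.4086.
Then ‖r_7‖ ≈ ‖r_6‖·(‖r_6‖/‖r_5‖)^p = 1.801e-03·(0.348356)^1.4086 = 1.801e-03·0.226409 ≈ 0.0004078.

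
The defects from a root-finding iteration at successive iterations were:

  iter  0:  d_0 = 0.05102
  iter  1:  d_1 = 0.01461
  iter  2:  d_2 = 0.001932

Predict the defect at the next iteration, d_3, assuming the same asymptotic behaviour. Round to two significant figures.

7.3e-5

First estimate the order: p ≈ ln(d_2/d_1) / ln(d_1/d_0) = ln(0.001932/0.01461)/ln(0.01461/0.05102) = ln(0.132238)/ln(0.286358) ≈ 1.6179.
Then d_3 ≈ d_2·(d_2/d_1)^p = 0.001932·(0.132238)^1.6179 = 0.001932·0.0378828 ≈ 7.319e-05.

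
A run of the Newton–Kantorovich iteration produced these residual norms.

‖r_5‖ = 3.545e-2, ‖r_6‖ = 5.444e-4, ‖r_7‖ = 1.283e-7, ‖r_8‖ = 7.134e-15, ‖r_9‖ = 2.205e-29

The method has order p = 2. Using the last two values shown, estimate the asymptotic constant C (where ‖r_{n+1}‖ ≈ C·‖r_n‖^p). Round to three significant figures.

0.433

C ≈ ‖r_9‖ / ‖r_8‖^2
  = 2.205e-29 / (7.134e-15)^2
  = 2.205e-29 / 5.0894e-29 ≈ 0.43325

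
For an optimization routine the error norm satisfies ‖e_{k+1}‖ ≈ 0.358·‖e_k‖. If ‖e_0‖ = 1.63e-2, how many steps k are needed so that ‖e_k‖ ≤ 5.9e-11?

After k steps, ‖e_k‖ ≈ 1.63e-2·0.358^k.
Need 0.358^k ≤ 5.9e-11/1.63e-2 = 3.61963e-09.
k ≥ ln(3.61963e-09)/ln(0.358) = -19.4369/-1.02722 = 18.922.
Smallest integer k = 19.

19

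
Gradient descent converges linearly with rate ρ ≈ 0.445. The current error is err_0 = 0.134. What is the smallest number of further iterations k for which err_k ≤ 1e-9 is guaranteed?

After k steps, err_k ≈ 0.134·0.445^k.
Need 0.445^k ≤ 1e-9/0.134 = 7.46269e-09.
k ≥ ln(7.46269e-09)/ln(0.445) = -18.7133/-0.80968 = 23.112.
Smallest integer k = 24.

24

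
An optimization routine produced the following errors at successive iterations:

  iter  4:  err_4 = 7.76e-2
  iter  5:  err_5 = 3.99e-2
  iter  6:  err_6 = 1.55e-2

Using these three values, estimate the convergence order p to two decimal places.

1.42

p ≈ ln(err_6/err_5) / ln(err_5/err_4)
  = ln(1.55e-2/3.99e-2) / ln(3.99e-2/7.76e-2)
  = ln(0.388471) / ln(0.514175)
  = -0.94554 / -0.66519 ≈ 1.42146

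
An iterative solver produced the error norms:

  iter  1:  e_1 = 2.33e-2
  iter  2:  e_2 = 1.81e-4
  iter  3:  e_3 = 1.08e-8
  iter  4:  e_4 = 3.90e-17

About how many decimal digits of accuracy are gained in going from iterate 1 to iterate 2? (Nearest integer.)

Digits gained ≈ log₁₀(e_1/e_2) = log₁₀(2.33e-2/1.81e-4) = log₁₀(128.729) ≈ 2.110.

2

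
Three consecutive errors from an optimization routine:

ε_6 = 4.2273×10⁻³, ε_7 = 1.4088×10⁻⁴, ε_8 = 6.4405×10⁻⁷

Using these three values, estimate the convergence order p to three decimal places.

p ≈ ln(ε_8/ε_7) / ln(ε_7/ε_6)
  = ln(6.4405×10⁻⁷/1.4088×10⁻⁴) / ln(1.4088×10⁻⁴/4.2273×10⁻³)
  = ln(0.00457162) / ln(0.0333262)
  = -5.387888 / -3.401411 ≈ 1.584016

1.584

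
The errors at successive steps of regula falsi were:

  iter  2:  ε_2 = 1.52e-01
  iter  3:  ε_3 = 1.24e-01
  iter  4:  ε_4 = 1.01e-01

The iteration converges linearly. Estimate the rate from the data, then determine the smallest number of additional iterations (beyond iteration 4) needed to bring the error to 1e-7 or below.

Rate ρ ≈ ε_4/ε_3 = 1.01e-01/1.24e-01 = 0.8145.
After j more steps, ε_{4+j} ≈ 1.01e-01·ρ^j; need ρ^j ≤ 1e-7/1.01e-01 = 9.90099e-07.
j ≥ ln(9.90099e-07)/ln(0.8145) = -13.8255/-0.20518 = 67.382.
So 68 more iterations are needed.

68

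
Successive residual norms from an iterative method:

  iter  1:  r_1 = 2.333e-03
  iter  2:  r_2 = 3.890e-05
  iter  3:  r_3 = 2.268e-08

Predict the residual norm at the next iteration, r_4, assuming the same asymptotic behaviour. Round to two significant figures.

First estimate the order: p ≈ ln(r_3/r_2) / ln(r_2/r_1) = ln(2.268e-08/3.890e-05)/ln(3.890e-05/2.333e-03) = ln(0.000583033)/ln(0.0166738) ≈ 1.8191.
Then r_4 ≈ r_3·(r_3/r_2)^p = 2.268e-08·(0.000583033)^1.8191 = 2.268e-08·1.30759e-06 ≈ 2.966e-14.

3.0e-14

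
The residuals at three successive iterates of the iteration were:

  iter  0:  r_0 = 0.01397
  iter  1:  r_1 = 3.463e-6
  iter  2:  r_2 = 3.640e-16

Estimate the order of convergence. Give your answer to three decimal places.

p ≈ ln(r_2/r_1) / ln(r_1/r_0)
  = ln(3.640e-16/3.463e-6) / ln(3.463e-6/0.01397)
  = ln(1.05111e-10) / ln(0.000247888)
  = -22.976004 / -8.302534 ≈ 2.767348

2.767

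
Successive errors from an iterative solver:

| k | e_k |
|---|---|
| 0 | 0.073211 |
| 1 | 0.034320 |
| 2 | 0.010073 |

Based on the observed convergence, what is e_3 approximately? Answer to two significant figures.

First estimate the order: p ≈ ln(e_2/e_1) / ln(e_1/e_0) = ln(0.010073/0.034320)/ln(0.034320/0.073211) = ln(0.293502)/ln(0.468782) ≈ 1.6181.
Then e_3 ≈ e_2·(e_2/e_1)^p = 0.010073·(0.293502)^1.6181 = 0.010073·0.137576 ≈ 0.001386.

1.4e-3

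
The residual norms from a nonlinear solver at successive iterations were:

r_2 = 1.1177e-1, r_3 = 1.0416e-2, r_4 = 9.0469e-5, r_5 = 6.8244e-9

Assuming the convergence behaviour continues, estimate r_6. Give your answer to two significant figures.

First estimate the order: p ≈ ln(r_5/r_4) / ln(r_4/r_3) = ln(6.8244e-9/9.0469e-5)/ln(9.0469e-5/1.0416e-2) = ln(7.54336e-05)/ln(0.00868558) ≈ 2.0000.
Then r_6 ≈ r_5·(r_5/r_4)^p = 6.8244e-9·(7.54336e-05)^2.0000 = 6.8244e-9·5.69023e-09 ≈ 3.883e-17.

3.9e-17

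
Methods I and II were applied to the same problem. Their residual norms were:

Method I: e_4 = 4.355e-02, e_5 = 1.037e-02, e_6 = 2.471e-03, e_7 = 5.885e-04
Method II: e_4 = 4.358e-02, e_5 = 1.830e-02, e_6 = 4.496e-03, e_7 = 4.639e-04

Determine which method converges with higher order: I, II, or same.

II

Method I: p ≈ ln(5.885e-04/2.471e-03)/ln(2.471e-03/1.037e-02) ≈ 1.00.
Method II: p ≈ ln(4.639e-04/4.496e-03)/ln(4.496e-03/1.830e-02) ≈ 1.62.
Method II has the higher order (≈1.6 vs ≈1.0).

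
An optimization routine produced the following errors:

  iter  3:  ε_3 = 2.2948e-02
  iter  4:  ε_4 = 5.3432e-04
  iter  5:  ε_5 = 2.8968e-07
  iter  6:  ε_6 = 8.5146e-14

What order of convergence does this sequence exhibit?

Consecutive ratios: ε_6/ε_5 = 8.5146e-14/2.8968e-07 = 2.93931e-07, ε_5/ε_4 = 2.8968e-07/5.3432e-04 = 0.000542147.
p ≈ ln(2.93931e-07)/ln(0.000542147) = -15.0399/-7.5200 ≈ 2.00.
So the convergence is quadratic (order 2).

2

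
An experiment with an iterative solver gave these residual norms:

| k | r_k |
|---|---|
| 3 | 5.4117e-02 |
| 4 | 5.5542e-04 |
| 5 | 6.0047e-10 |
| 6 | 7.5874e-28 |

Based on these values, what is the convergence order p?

3

Consecutive ratios: r_6/r_5 = 7.5874e-28/6.0047e-10 = 1.26358e-18, r_5/r_4 = 6.0047e-10/5.5542e-04 = 1.08111e-06.
p ≈ ln(1.26358e-18)/ln(1.08111e-06) = -41.2126/-13.7375 ≈ 3.00.
So the convergence is cubic (order 3).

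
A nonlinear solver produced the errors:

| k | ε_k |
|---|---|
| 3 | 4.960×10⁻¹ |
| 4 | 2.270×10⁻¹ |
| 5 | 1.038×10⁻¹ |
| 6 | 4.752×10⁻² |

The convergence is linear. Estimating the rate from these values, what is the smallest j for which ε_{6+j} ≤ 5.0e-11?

27

Rate ρ ≈ ε_6/ε_5 = 4.752×10⁻²/1.038×10⁻¹ = 0.4578.
After j more steps, ε_{6+j} ≈ 4.752×10⁻²·ρ^j; need ρ^j ≤ 5.0e-11/4.752×10⁻² = 1.05219e-09.
j ≥ ln(1.05219e-09)/ln(0.4578) = -20.6724/-0.78132 = 26.458.
So 27 more iterations are needed.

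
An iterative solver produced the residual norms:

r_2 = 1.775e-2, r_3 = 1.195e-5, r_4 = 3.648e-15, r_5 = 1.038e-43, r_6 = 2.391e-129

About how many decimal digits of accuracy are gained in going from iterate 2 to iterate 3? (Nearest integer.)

Digits gained ≈ log₁₀(r_2/r_3) = log₁₀(1.775e-2/1.195e-5) = log₁₀(1485.36) ≈ 3.172.

3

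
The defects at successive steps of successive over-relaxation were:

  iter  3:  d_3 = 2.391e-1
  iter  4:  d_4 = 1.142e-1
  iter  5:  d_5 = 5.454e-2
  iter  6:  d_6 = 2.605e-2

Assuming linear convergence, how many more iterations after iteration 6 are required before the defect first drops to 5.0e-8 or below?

18

Rate ρ ≈ d_6/d_5 = 2.605e-2/5.454e-2 = 0.4776.
After j more steps, d_{6+j} ≈ 2.605e-2·ρ^j; need ρ^j ≤ 5.0e-8/2.605e-2 = 1.91939e-06.
j ≥ ln(1.91939e-06)/ln(0.4776) = -13.1635/-0.73898 = 17.813.
So 18 more iterations are needed.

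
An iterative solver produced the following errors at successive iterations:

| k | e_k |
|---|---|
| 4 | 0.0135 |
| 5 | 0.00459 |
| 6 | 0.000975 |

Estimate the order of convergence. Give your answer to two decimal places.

p ≈ ln(e_6/e_5) / ln(e_5/e_4)
  = ln(0.000975/0.00459) / ln(0.00459/0.0135)
  = ln(0.212418) / ln(0.34)
  = -1.54920 / -1.07881 ≈ 1.43603

1.44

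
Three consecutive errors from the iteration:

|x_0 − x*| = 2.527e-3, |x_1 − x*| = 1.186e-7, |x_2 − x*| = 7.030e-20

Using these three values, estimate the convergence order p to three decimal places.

2.825

p ≈ ln(|x_2 − x*|/|x_1 − x*|) / ln(|x_1 − x*|/|x_0 − x*|)
  = ln(7.030e-20/1.186e-7) / ln(1.186e-7/2.527e-3)
  = ln(5.92749e-13) / ln(4.69331e-05)
  = -28.154005 / -9.966787 ≈ 2.824782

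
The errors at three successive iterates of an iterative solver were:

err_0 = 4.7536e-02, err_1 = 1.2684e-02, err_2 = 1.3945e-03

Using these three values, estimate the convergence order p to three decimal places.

p ≈ ln(err_2/err_1) / ln(err_1/err_0)
  = ln(1.3945e-03/1.2684e-02) / ln(1.2684e-02/4.7536e-02)
  = ln(0.109942) / ln(0.266829)
  = -2.207802 / -1.321147 ≈ 1.671125

1.671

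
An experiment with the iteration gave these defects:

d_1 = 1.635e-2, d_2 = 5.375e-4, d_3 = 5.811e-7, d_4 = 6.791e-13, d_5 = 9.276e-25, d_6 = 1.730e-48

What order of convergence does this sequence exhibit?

2

Consecutive ratios: d_6/d_5 = 1.730e-48/9.276e-25 = 1.86503e-24, d_5/d_4 = 9.276e-25/6.791e-13 = 1.36593e-12.
p ≈ ln(1.86503e-24)/ln(1.36593e-12) = -54.6388/-27.3192 ≈ 2.00.
So the convergence is quadratic (order 2).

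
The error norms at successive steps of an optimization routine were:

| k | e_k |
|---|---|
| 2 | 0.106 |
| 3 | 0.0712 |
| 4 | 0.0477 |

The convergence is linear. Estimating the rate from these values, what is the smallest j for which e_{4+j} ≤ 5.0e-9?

Rate ρ ≈ e_4/e_3 = 0.0477/0.0712 = 0.6699.
After j more steps, e_{4+j} ≈ 0.0477·ρ^j; need ρ^j ≤ 5.0e-9/0.0477 = 1.04822e-07.
j ≥ ln(1.04822e-07)/ln(0.6699) = -16.0710/-0.40063 = 40.114.
So 41 more iterations are needed.

41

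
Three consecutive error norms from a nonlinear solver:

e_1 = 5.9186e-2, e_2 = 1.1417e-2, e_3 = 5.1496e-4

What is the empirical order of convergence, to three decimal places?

1.883

p ≈ ln(e_3/e_2) / ln(e_2/e_1)
  = ln(5.1496e-4/1.1417e-2) / ln(1.1417e-2/5.9186e-2)
  = ln(0.0451047) / ln(0.1929)
  = -3.098769 / -1.645583 ≈ 1.883083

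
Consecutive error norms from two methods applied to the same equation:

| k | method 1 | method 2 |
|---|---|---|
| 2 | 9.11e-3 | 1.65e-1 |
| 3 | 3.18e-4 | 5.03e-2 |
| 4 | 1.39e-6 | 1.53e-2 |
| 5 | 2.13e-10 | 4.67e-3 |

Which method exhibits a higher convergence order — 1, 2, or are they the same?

Method 1: p ≈ ln(2.13e-10/1.39e-6)/ln(1.39e-6/3.18e-4) ≈ 1.62.
Method 2: p ≈ ln(4.67e-3/1.53e-2)/ln(1.53e-2/5.03e-2) ≈ 1.00.
Method 1 has the higher order (≈1.6 vs ≈1.0).

1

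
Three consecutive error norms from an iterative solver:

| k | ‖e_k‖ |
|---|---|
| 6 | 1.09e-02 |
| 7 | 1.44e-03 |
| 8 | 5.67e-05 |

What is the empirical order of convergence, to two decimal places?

1.60

p ≈ ln(‖e_8‖/‖e_7‖) / ln(‖e_7‖/‖e_6‖)
  = ln(5.67e-05/1.44e-03) / ln(1.44e-03/1.09e-02)
  = ln(0.039375) / ln(0.13211)
  = -3.23462 / -2.02412 ≈ 1.59804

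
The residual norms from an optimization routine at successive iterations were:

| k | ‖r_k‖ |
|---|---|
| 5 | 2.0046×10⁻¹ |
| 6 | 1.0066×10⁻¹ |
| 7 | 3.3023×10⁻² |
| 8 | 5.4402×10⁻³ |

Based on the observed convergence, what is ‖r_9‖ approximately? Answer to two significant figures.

2.9e-4

First estimate the order: p ≈ ln(‖r_8‖/‖r_7‖) / ln(‖r_7‖/‖r_6‖) = ln(5.4402×10⁻³/3.3023×10⁻²)/ln(3.3023×10⁻²/1.0066×10⁻¹) = ln(0.16474)/ln(0.328065) ≈ 1.6180.
Then ‖r_9‖ ≈ ‖r_8‖·(‖r_8‖/‖r_7‖)^p = 5.4402×10⁻³·(0.16474)^1.6180 = 5.4402×10⁻³·0.0540482 ≈ 0.000294.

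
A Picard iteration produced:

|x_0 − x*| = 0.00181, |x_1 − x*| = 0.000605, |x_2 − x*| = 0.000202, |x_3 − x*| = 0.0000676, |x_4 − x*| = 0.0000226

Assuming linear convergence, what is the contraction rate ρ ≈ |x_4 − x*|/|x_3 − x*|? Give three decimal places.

0.334

ρ ≈ |x_4 − x*|/|x_3 − x*| = 0.0000226/0.0000676 = 0.33432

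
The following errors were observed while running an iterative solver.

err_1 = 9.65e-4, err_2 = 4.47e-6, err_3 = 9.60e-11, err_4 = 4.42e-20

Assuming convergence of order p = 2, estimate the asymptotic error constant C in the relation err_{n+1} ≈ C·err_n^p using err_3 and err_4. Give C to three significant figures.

C ≈ err_4 / err_3^2
  = 4.42e-20 / (9.60e-11)^2
  = 4.42e-20 / 9.216e-21 ≈ 4.796

4.80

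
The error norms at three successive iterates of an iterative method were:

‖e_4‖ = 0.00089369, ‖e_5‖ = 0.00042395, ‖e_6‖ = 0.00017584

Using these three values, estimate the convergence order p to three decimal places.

p ≈ ln(‖e_6‖/‖e_5‖) / ln(‖e_5‖/‖e_4‖)
  = ln(0.00017584/0.00042395) / ln(0.00042395/0.00089369)
  = ln(0.414766) / ln(0.474381)
  = -0.880041 / -0.745744 ≈ 1.180085

1.180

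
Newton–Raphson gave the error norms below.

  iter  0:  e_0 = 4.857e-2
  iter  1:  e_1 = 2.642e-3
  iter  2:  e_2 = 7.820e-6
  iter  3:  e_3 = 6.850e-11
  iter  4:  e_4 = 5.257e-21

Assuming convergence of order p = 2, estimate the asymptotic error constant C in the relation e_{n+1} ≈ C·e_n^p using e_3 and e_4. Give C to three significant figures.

C ≈ e_4 / e_3^2
  = 5.257e-21 / (6.850e-11)^2
  = 5.257e-21 / 4.69225e-21 ≈ 1.1204

1.12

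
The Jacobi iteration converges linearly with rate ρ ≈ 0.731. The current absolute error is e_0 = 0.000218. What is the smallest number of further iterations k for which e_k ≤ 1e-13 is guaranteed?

69

After k steps, e_k ≈ 0.000218·0.731^k.
Need 0.731^k ≤ 1e-13/0.000218 = 4.58716e-10.
k ≥ ln(4.58716e-10)/ln(0.731) = -21.5026/-0.31334 = 68.624.
Smallest integer k = 69.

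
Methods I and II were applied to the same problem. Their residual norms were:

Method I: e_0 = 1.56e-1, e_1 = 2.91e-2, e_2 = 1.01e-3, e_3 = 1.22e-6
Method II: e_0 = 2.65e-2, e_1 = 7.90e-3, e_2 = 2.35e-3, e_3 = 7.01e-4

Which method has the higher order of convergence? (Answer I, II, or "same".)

I

Method I: p ≈ ln(1.22e-6/1.01e-3)/ln(1.01e-3/2.91e-2) ≈ 2.00.
Method II: p ≈ ln(7.01e-4/2.35e-3)/ln(2.35e-3/7.90e-3) ≈ 1.00.
Method I has the higher order (≈2.0 vs ≈1.0).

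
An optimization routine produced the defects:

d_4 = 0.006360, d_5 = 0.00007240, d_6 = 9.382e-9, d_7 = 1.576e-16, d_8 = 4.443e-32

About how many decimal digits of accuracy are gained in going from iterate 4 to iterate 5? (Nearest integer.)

Digits gained ≈ log₁₀(d_4/d_5) = log₁₀(0.006360/0.00007240) = log₁₀(87.8453) ≈ 1.944.

2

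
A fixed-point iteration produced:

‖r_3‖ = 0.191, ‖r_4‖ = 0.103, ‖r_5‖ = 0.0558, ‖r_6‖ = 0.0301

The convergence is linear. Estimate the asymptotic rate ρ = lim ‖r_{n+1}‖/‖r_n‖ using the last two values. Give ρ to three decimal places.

0.539

ρ ≈ ‖r_6‖/‖r_5‖ = 0.0301/0.0558 = 0.53943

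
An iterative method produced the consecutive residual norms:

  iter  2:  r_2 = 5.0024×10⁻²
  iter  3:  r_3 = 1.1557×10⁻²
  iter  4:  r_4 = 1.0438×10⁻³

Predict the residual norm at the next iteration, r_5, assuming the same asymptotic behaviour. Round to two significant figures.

First estimate the order: p ≈ ln(r_4/r_3) / ln(r_3/r_2) = ln(1.0438×10⁻³/1.1557×10⁻²)/ln(1.1557×10⁻²/5.0024×10⁻²) = ln(0.0903176)/ln(0.231029) ≈ 1.6410.
Then r_5 ≈ r_4·(r_4/r_3)^p = 1.0438×10⁻³·(0.0903176)^1.6410 = 1.0438×10⁻³·0.0193385 ≈ 2.019e-05.

2.0e-5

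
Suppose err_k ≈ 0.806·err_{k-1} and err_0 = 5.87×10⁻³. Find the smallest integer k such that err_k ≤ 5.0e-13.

108

After k steps, err_k ≈ 5.87×10⁻³·0.806^k.
Need 0.806^k ≤ 5.0e-13/5.87×10⁻³ = 8.51789e-11.
k ≥ ln(8.51789e-11)/ln(0.806) = -23.1863/-0.21567 = 107.508.
Smallest integer k = 108.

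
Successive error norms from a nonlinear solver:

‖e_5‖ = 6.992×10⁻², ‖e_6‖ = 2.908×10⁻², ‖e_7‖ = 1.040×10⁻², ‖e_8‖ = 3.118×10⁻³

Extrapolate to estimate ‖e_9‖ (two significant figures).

7.6e-4

First estimate the order: p ≈ ln(‖e_8‖/‖e_7‖) / ln(‖e_7‖/‖e_6‖) = ln(3.118×10⁻³/1.040×10⁻²)/ln(1.040×10⁻²/2.908×10⁻²) = ln(0.299808)/ln(0.357634) ≈ 1.1715.
Then ‖e_9‖ ≈ ‖e_8‖·(‖e_8‖/‖e_7‖)^p = 3.118×10⁻³·(0.299808)^1.1715 = 3.118×10⁻³·0.243849 ≈ 0.0007603.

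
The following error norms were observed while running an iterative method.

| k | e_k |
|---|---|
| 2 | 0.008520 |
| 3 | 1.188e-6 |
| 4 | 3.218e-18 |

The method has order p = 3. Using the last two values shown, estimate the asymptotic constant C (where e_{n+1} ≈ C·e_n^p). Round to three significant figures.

1.92

C ≈ e_4 / e_3^3
  = 3.218e-18 / (1.188e-6)^3
  = 3.218e-18 / 1.67668e-18 ≈ 1.9193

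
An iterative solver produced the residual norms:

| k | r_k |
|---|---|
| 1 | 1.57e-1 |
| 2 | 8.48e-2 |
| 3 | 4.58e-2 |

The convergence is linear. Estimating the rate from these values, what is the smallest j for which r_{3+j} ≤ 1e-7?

22

Rate ρ ≈ r_3/r_2 = 4.58e-2/8.48e-2 = 0.5401.
After j more steps, r_{3+j} ≈ 4.58e-2·ρ^j; need ρ^j ≤ 1e-7/4.58e-2 = 2.18341e-06.
j ≥ ln(2.18341e-06)/ln(0.5401) = -13.0346/-0.61600 = 21.160.
So 22 more iterations are needed.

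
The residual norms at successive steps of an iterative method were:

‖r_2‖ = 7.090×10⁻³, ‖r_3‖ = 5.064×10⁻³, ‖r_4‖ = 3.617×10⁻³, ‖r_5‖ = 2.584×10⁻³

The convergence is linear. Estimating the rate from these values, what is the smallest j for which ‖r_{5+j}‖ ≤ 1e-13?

72

Rate ρ ≈ ‖r_5‖/‖r_4‖ = 2.584×10⁻³/3.617×10⁻³ = 0.7144.
After j more steps, ‖r_{5+j}‖ ≈ 2.584×10⁻³·ρ^j; need ρ^j ≤ 1e-13/2.584×10⁻³ = 3.86997e-11.
j ≥ ln(3.86997e-11)/ln(0.7144) = -23.9752/-0.33631 = 71.289.
So 72 more iterations are needed.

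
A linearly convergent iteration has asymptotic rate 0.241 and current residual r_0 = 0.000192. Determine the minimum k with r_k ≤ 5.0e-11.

11

After k steps, r_k ≈ 0.000192·0.241^k.
Need 0.241^k ≤ 5.0e-11/0.000192 = 2.60417e-07.
k ≥ ln(2.60417e-07)/ln(0.241) = -15.1610/-1.42296 = 10.655.
Smallest integer k = 11.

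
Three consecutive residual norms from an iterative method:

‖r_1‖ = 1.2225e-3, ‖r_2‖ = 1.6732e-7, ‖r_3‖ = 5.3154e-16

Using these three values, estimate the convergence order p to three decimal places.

p ≈ ln(‖r_3‖/‖r_2‖) / ln(‖r_2‖/‖r_1‖)
  = ln(5.3154e-16/1.6732e-7) / ln(1.6732e-7/1.2225e-3)
  = ln(3.17679e-09) / ln(0.000136867)
  = -19.567395 / -8.896501 ≈ 2.199448

2.199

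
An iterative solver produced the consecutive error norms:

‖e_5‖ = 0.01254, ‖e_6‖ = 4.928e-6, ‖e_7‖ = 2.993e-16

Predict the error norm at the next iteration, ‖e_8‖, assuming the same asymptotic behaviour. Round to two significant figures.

First estimate the order: p ≈ ln(‖e_7‖/‖e_6‖) / ln(‖e_6‖/‖e_5‖) = ln(2.993e-16/4.928e-6)/ln(4.928e-6/0.01254) = ln(6.07346e-11)/ln(0.000392982) ≈ 2.9999.
Then ‖e_8‖ ≈ ‖e_7‖·(‖e_7‖/‖e_6‖)^p = 2.993e-16·(6.07346e-11)^2.9999 = 2.993e-16·2.24559e-31 ≈ 6.721e-47.

6.7e-47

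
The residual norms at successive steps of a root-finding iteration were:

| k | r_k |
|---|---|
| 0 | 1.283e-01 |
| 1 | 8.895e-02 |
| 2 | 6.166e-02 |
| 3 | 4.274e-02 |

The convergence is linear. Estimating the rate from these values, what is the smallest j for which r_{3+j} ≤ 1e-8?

Rate ρ ≈ r_3/r_2 = 4.274e-02/6.166e-02 = 0.6932.
After j more steps, r_{3+j} ≈ 4.274e-02·ρ^j; need ρ^j ≤ 1e-8/4.274e-02 = 2.33973e-07.
j ≥ ln(2.33973e-07)/ln(0.6932) = -15.2681/-0.36644 = 41.666.
So 42 more iterations are needed.

42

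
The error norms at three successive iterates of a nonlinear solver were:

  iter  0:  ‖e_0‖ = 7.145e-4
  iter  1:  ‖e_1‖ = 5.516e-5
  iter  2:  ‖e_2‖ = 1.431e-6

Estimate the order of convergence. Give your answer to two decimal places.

p ≈ ln(‖e_2‖/‖e_1‖) / ln(‖e_1‖/‖e_0‖)
  = ln(1.431e-6/5.516e-5) / ln(5.516e-5/7.145e-4)
  = ln(0.0259427) / ln(0.0772008)
  = -3.65187 / -2.56135 ≈ 1.42576

1.43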